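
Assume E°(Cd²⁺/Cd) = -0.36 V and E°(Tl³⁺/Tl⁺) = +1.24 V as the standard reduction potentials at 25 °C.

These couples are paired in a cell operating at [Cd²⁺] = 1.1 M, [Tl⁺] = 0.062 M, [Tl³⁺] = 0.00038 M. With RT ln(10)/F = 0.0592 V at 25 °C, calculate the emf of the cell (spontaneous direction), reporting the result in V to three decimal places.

Tl³⁺/Tl⁺ is the cathode (higher E°), Cd²⁺/Cd the anode: E°cell = +1.24 − (-0.36) = +1.60 V, n = 2.
Overall: Tl³⁺(aq) + Cd(s) → Tl⁺(aq) + Cd²⁺(aq)
Q = [Tl⁺]·[Cd²⁺] / ([Tl³⁺]); log Q = 2.254.
E = E° − (0.0592/n) log Q = +1.60 − (0.0592/2)(2.254) = +1.533 V.

+1.533 V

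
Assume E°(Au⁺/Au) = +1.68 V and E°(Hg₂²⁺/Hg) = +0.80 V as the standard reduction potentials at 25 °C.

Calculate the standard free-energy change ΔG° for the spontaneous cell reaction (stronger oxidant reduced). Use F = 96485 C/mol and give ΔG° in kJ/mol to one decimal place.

Au⁺/Au (E° = +1.68 V) is the cathode; Hg₂²⁺/Hg (E° = +0.80 V) is the anode, so E°cell = +0.88 V.
Balancing electrons gives n = 2 (lcm of 1 and 2).
ΔG° = −nFE° = −(2)(96485)(+0.88) = -169,814 J = -169.8 kJ/mol.

-169.8 kJ/mol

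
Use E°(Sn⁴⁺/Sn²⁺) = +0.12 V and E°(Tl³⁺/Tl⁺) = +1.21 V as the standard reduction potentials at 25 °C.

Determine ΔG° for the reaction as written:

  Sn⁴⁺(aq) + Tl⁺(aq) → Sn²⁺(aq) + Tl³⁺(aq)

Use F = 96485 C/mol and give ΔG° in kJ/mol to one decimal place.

+210.3 kJ/mol

As written, Sn⁴⁺/Sn²⁺ is reduced (cathode) and Tl³⁺/Tl⁺ is oxidised (anode), so E°cell = (+0.12) − (+1.21) = -1.09 V.
Balancing electrons gives n = 2.
ΔG° = −nFE° = −(2)(96485)(-1.09) = 210,337 J = +210.3 kJ/mol.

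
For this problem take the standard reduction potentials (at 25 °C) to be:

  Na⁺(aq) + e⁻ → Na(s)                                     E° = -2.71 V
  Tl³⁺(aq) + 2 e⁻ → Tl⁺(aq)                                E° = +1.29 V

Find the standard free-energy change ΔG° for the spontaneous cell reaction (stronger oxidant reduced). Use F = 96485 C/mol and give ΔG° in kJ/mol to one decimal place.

-771.9 kJ/mol

Tl³⁺/Tl⁺ (E° = +1.29 V) is the cathode; Na⁺/Na (E° = -2.71 V) is the anode, so E°cell = +4.00 V.
Balancing electrons gives n = 2 (lcm of 2 and 1).
ΔG° = −nFE° = −(2)(96485)(+4.00) = -771,880 J = -771.9 kJ/mol.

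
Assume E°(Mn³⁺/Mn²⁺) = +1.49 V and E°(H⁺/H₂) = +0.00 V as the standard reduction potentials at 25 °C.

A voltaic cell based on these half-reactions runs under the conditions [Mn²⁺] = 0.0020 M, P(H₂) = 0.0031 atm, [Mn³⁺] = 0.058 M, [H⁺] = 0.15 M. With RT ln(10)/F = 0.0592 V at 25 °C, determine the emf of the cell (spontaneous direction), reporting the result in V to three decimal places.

+1.551 V

Mn³⁺/Mn²⁺ is the cathode (higher E°), H⁺/H₂ the anode: E°cell = +1.49 − (+0.00) = +1.49 V, n = 2.
Overall: 2 Mn³⁺(aq) + H₂(g) → 2 Mn²⁺(aq) + 2 H⁺(aq)
Q = [Mn²⁺]^2·[H⁺]^2 / ([Mn³⁺]^2·P(H₂)); log Q = -2.064.
E = E° − (0.0592/n) log Q = +1.49 − (0.0592/2)(-2.064) = +1.551 V.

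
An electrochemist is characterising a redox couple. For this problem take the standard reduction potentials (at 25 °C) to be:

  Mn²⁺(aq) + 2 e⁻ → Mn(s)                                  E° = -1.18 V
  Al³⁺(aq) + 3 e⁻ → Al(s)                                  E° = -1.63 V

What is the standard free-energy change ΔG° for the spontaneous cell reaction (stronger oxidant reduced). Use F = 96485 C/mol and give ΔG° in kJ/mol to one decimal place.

-260.5 kJ/mol

Mn²⁺/Mn (E° = -1.18 V) is the cathode; Al³⁺/Al (E° = -1.63 V) is the anode, so E°cell = +0.45 V.
Balancing electrons gives n = 6 (lcm of 2 and 3).
ΔG° = −nFE° = −(6)(96485)(+0.45) = -260,510 J = -260.5 kJ/mol.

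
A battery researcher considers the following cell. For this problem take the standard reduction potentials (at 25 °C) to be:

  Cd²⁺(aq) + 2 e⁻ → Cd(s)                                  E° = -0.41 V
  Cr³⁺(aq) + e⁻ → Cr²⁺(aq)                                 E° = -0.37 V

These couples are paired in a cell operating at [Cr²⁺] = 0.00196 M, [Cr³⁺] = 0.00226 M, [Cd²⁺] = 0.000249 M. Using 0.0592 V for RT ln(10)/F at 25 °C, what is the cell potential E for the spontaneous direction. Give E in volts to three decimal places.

+0.150 V

Cr³⁺/Cr²⁺ is the cathode (higher E°), Cd²⁺/Cd the anode: E°cell = -0.37 − (-0.41) = +0.04 V, n = 2.
Overall: 2 Cr³⁺(aq) + Cd(s) → 2 Cr²⁺(aq) + Cd²⁺(aq)
Q = [Cr²⁺]^2·[Cd²⁺] / ([Cr³⁺]^2); log Q = -3.728.
E = E° − (0.0592/n) log Q = +0.04 − (0.0592/2)(-3.728) = +0.150 V.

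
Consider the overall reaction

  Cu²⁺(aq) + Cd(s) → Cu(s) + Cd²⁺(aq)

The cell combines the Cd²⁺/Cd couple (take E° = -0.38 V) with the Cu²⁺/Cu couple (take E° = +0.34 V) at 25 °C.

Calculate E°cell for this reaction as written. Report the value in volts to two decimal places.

+0.72 V

The Cu²⁺/Cu couple has the higher reduction potential, so it is the cathode; Cd²⁺/Cd is oxidised at the anode.
E°cell = E°(cathode) − E°(anode) = (+0.34) − (-0.38) = +0.72 V.
Since E°cell > 0, the reaction is spontaneous under standard conditions.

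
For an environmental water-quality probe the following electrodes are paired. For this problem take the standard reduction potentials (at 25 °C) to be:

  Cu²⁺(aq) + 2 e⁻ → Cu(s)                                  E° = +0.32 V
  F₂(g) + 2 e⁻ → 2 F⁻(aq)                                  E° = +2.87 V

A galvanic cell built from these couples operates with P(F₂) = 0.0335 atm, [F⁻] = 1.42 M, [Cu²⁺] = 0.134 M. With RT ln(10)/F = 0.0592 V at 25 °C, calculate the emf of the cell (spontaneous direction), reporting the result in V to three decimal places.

+2.523 V

F₂/F⁻ is the cathode (higher E°), Cu²⁺/Cu the anode: E°cell = +2.87 − (+0.32) = +2.55 V, n = 2.
Overall: F₂(g) + Cu(s) → 2 F⁻(aq) + Cu²⁺(aq)
Q = [F⁻]^2·[Cu²⁺] / (P(F₂)); log Q = 0.907.
E = E° − (0.0592/n) log Q = +2.55 − (0.0592/2)(0.907) = +2.523 V.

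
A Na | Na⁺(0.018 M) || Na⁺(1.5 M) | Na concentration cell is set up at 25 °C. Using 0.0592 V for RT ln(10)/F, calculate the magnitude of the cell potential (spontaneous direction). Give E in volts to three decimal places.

+0.114 V

For a concentration cell E°cell = 0. The 1.5 M side is the cathode (reduction is favoured where [Na⁺] is higher).
With n = 1, E = −(0.0592/1) log([Na⁺]ₐₙ/[Na⁺]꜀ₐₜ) = −(0.0592/1) log(0.018/1.5) = −(0.0592/1)(-1.921) = +0.114 V.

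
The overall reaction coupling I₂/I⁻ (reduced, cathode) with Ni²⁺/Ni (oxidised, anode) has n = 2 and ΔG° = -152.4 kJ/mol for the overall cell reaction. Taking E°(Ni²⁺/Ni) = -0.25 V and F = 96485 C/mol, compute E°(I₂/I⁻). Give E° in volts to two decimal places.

E°cell = −ΔG°/(nF) = −(-152.4×10³)/((2)(96485)) = +0.790 V.
Since I₂/I⁻ is the cathode and Ni²⁺/Ni the anode, E°cell = E°(I₂/I⁻) − E°(Ni²⁺/Ni).
So E°(I₂/I⁻) = E°cell + E°(Ni²⁺/Ni) = +0.790 + (-0.25) = +0.54 V.

+0.54 V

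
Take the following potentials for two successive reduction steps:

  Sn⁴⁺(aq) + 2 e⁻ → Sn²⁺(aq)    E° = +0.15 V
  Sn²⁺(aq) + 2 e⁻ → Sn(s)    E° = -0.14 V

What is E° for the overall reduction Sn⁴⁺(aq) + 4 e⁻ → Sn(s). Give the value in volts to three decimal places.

+0.005 V

Since ΔG° = −nFE° is additive over sequential reductions, n₃E°₃ = n₁E°₁ + n₂E°₂.
E°₃ = (2×+0.15 + 2×-0.14) / 4 = (+0.020) / 4 = +0.005 V.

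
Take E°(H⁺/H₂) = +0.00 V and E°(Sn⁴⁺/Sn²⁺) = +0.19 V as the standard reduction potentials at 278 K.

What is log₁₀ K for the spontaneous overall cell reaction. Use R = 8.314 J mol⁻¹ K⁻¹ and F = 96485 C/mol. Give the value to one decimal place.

6.9

Cathode: Sn⁴⁺/Sn²⁺; anode: H⁺/H₂. E°cell = (+0.19) − (+0.00) = +0.19 V, with n = 2.
ΔG° = −nFE° = −RT ln K, so ln K = nFE°/(RT) = (2)(96485)(+0.19) / ((8.314)(278)) = 15.863.
log₁₀ K = 15.863 / ln 10 = 6.9.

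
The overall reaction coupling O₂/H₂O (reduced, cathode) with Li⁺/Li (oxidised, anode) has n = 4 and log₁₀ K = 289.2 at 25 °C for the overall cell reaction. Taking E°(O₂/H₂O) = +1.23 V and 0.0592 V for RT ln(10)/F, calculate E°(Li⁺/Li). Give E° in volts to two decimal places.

E°cell = (0.0592/n)·log K = (0.0592/4)(289.2) = +4.280 V.
Since O₂/H₂O is the cathode and Li⁺/Li the anode, E°cell = E°(O₂/H₂O) − E°(Li⁺/Li).
So E°(Li⁺/Li) = E°(O₂/H₂O) − E°cell = (+1.23) − (+4.280) = -3.05 V.

-3.05 V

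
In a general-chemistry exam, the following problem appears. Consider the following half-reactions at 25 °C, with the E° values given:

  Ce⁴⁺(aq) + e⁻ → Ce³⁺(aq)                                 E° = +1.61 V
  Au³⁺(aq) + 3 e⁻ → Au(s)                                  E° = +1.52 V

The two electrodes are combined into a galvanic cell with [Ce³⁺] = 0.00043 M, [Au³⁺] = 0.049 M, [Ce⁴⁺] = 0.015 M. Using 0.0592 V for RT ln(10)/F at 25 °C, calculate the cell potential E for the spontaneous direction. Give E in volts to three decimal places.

Ce⁴⁺/Ce³⁺ is the cathode (higher E°), Au³⁺/Au the anode: E°cell = +1.61 − (+1.52) = +0.09 V, n = 3.
Overall: 3 Ce⁴⁺(aq) + Au(s) → 3 Ce³⁺(aq) + Au³⁺(aq)
Q = [Ce³⁺]^3·[Au³⁺] / ([Ce⁴⁺]^3); log Q = -5.938.
E = E° − (0.0592/n) log Q = +0.09 − (0.0592/3)(-5.938) = +0.207 V.

+0.207 V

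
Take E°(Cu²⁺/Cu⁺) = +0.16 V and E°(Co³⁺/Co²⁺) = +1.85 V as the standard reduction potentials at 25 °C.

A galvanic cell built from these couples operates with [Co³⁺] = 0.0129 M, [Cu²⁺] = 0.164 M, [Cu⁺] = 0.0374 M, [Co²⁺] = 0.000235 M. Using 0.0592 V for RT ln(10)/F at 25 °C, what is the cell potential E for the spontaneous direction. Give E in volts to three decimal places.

Co³⁺/Co²⁺ is the cathode (higher E°), Cu²⁺/Cu⁺ the anode: E°cell = +1.85 − (+0.16) = +1.69 V, n = 1.
Overall: Co³⁺(aq) + Cu⁺(aq) → Co²⁺(aq) + Cu²⁺(aq)
Q = [Co²⁺]·[Cu²⁺] / ([Co³⁺]·[Cu⁺]); log Q = -1.098.
E = E° − (0.0592/n) log Q = +1.69 − (0.0592/1)(-1.098) = +1.755 V.

+1.755 V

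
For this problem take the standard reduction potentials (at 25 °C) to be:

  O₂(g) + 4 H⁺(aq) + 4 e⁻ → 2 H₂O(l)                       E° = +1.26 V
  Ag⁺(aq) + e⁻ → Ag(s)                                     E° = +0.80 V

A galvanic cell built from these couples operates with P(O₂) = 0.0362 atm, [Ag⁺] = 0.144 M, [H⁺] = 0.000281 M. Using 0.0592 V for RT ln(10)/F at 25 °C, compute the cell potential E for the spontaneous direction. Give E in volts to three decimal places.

O₂/H₂O is the cathode (higher E°), Ag⁺/Ag the anode: E°cell = +1.26 − (+0.80) = +0.46 V, n = 4.
Overall: O₂(g) + 4 H⁺(aq) + 4 Ag(s) → 2 H₂O(l) + 4 Ag⁺(aq)
Q = [Ag⁺]^4 / (P(O₂)·[H⁺]^4); log Q = 12.280.
E = E° − (0.0592/n) log Q = +0.46 − (0.0592/4)(12.280) = +0.278 V.

+0.278 V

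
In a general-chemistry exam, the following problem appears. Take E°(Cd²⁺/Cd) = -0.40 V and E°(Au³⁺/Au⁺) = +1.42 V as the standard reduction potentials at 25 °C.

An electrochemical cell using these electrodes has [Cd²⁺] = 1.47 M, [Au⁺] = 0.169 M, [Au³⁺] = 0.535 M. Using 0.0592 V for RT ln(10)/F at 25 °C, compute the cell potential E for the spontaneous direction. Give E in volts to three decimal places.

+1.830 V

Au³⁺/Au⁺ is the cathode (higher E°), Cd²⁺/Cd the anode: E°cell = +1.42 − (-0.40) = +1.82 V, n = 2.
Overall: Au³⁺(aq) + Cd(s) → Au⁺(aq) + Cd²⁺(aq)
Q = [Au⁺]·[Cd²⁺] / ([Au³⁺]); log Q = -0.333.
E = E° − (0.0592/n) log Q = +1.82 − (0.0592/2)(-0.333) = +1.830 V.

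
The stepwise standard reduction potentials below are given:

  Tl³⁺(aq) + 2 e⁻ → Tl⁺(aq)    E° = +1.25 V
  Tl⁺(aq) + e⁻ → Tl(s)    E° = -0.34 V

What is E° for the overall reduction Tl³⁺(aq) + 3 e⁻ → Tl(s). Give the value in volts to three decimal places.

+0.720 V

Since ΔG° = −nFE° is additive over sequential reductions, n₃E°₃ = n₁E°₁ + n₂E°₂.
E°₃ = (2×+1.25 + 1×-0.34) / 3 = (+2.160) / 3 = +0.720 V.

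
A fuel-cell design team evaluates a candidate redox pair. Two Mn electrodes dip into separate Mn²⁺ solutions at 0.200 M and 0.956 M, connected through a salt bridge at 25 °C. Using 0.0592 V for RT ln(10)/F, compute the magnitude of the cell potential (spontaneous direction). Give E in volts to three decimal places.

+0.020 V

For a concentration cell E°cell = 0. The 0.956 M side is the cathode (reduction is favoured where [Mn²⁺] is higher).
With n = 2, E = −(0.0592/2) log([Mn²⁺]ₐₙ/[Mn²⁺]꜀ₐₜ) = −(0.0592/2) log(0.2/0.956) = −(0.0592/2)(-0.679) = +0.020 V.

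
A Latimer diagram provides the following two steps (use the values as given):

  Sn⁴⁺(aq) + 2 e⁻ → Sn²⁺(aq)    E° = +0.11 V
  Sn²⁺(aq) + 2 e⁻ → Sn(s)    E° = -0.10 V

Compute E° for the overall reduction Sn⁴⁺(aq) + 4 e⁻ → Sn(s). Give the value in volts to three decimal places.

+0.005 V

Adding the free-energy changes (−nFE°) of the two steps gives −n₃FE°₃ = −n₁FE°₁ − n₂FE°₂.
E°₃ = (2×+0.11 + 2×-0.10) / 4 = (+0.020) / 4 = +0.005 V.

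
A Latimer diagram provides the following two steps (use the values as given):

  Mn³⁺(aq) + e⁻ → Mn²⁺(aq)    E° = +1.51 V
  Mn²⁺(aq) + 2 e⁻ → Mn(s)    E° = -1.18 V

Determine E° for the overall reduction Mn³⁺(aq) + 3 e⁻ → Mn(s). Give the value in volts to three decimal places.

Adding the free-energy changes (−nFE°) of the two steps gives −n₃FE°₃ = −n₁FE°₁ − n₂FE°₂.
E°₃ = (1×+1.51 + 2×-1.18) / 3 = (-0.850) / 3 = -0.283 V.
Simply averaging or adding the two E° values would be wrong; the electron-weighted sum is required.

-0.283 V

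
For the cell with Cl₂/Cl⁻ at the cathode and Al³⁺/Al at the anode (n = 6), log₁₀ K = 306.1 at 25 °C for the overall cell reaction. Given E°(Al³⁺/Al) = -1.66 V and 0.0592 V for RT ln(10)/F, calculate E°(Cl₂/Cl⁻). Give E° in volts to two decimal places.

+1.36 V

E°cell = (0.0592/n)·log K = (0.0592/6)(306.1) = +3.020 V.
Since Cl₂/Cl⁻ is the cathode and Al³⁺/Al the anode, E°cell = E°(Cl₂/Cl⁻) − E°(Al³⁺/Al).
So E°(Cl₂/Cl⁻) = E°cell + E°(Al³⁺/Al) = +3.020 + (-1.66) = +1.36 V.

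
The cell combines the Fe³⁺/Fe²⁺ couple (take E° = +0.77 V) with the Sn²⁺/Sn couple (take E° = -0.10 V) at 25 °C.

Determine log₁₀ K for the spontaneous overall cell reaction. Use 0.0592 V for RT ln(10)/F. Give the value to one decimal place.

29.4

Cathode: Fe³⁺/Fe²⁺; anode: Sn²⁺/Sn. E°cell = +0.87 V, n = 2.
log K = nE°cell / 0.0592 = (2)(+0.87) / 0.0592 = 29.4.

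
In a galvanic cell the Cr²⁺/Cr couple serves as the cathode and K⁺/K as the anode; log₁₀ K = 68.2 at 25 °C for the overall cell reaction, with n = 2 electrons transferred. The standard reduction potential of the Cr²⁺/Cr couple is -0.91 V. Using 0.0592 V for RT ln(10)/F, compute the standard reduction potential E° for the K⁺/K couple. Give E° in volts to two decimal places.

E°cell = (0.0592/n)·log K = (0.0592/2)(68.2) = +2.019 V.
Since Cr²⁺/Cr is the cathode and K⁺/K the anode, E°cell = E°(Cr²⁺/Cr) − E°(K⁺/K).
So E°(K⁺/K) = E°(Cr²⁺/Cr) − E°cell = (-0.91) − (+2.019) = -2.93 V.

-2.93 V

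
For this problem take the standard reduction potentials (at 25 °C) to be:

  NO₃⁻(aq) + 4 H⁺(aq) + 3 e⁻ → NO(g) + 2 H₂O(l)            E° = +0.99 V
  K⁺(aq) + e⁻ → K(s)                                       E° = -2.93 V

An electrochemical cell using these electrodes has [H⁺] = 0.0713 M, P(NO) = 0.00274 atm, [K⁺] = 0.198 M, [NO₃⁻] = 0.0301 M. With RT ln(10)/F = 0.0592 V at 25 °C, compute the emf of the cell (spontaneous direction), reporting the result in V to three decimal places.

NO₃⁻/NO is the cathode (higher E°), K⁺/K the anode: E°cell = +0.99 − (-2.93) = +3.92 V, n = 3.
Overall: NO₃⁻(aq) + 4 H⁺(aq) + 3 K(s) → NO(g) + 2 H₂O(l) + 3 K⁺(aq)
Q = P(NO)·[K⁺]^3 / ([NO₃⁻]·[H⁺]^4); log Q = 1.437.
E = E° − (0.0592/n) log Q = +3.92 − (0.0592/3)(1.437) = +3.892 V.

+3.892 V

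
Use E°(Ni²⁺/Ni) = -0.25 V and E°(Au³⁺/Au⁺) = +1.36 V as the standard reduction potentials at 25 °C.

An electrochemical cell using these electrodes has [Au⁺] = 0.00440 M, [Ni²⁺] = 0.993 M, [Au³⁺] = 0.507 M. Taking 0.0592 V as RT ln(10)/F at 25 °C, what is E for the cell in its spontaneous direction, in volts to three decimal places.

Au³⁺/Au⁺ is the cathode (higher E°), Ni²⁺/Ni the anode: E°cell = +1.36 − (-0.25) = +1.61 V, n = 2.
Overall: Au³⁺(aq) + Ni(s) → Au⁺(aq) + Ni²⁺(aq)
Q = [Au⁺]·[Ni²⁺] / ([Au³⁺]); log Q = -2.065.
E = E° − (0.0592/n) log Q = +1.61 − (0.0592/2)(-2.065) = +1.671 V.

+1.671 V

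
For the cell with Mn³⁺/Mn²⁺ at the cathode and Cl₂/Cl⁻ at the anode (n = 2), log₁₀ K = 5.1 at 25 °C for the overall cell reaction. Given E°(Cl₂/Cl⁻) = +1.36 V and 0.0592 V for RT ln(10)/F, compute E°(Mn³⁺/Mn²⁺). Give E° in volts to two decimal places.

E°cell = (0.0592/n)·log K = (0.0592/2)(5.1) = +0.151 V.
Since Mn³⁺/Mn²⁺ is the cathode and Cl₂/Cl⁻ the anode, E°cell = E°(Mn³⁺/Mn²⁺) − E°(Cl₂/Cl⁻).
So E°(Mn³⁺/Mn²⁺) = E°cell + E°(Cl₂/Cl⁻) = +0.151 + (+1.36) = +1.51 V.

+1.51 V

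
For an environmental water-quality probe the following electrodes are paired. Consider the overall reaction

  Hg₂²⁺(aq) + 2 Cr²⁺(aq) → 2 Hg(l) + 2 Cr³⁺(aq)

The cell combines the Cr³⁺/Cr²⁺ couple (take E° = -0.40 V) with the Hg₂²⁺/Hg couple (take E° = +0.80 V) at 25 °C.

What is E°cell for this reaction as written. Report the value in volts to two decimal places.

The Hg₂²⁺/Hg couple has the higher reduction potential, so it is the cathode; Cr³⁺/Cr²⁺ is oxidised at the anode.
E°cell = E°(cathode) − E°(anode) = (+0.80) − (-0.40) = +1.20 V.

+1.20 V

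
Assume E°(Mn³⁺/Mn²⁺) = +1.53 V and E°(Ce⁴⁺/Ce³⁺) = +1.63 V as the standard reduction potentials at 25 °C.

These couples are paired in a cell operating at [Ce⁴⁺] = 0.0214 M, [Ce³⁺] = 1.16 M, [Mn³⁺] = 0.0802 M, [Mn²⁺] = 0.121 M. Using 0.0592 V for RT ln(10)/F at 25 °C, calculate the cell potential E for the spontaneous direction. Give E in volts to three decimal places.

+0.008 V

Ce⁴⁺/Ce³⁺ is the cathode (higher E°), Mn³⁺/Mn²⁺ the anode: E°cell = +1.63 − (+1.53) = +0.10 V, n = 1.
Overall: Ce⁴⁺(aq) + Mn²⁺(aq) → Ce³⁺(aq) + Mn³⁺(aq)
Q = [Ce³⁺]·[Mn³⁺] / ([Ce⁴⁺]·[Mn²⁺]); log Q = 1.555.
E = E° − (0.0592/n) log Q = +0.10 − (0.0592/1)(1.555) = +0.008 V.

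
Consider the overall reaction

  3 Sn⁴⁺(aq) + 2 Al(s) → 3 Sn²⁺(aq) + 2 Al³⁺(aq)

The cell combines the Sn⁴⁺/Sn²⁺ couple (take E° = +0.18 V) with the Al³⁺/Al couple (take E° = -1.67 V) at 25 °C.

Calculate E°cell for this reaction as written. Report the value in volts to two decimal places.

The Sn⁴⁺/Sn²⁺ couple has the higher reduction potential, so it is the cathode; Al³⁺/Al is oxidised at the anode.
E°cell = E°(cathode) − E°(anode) = (+0.18) − (-1.67) = +1.85 V.
Since E°cell > 0, the reaction is spontaneous under standard conditions.

+1.85 V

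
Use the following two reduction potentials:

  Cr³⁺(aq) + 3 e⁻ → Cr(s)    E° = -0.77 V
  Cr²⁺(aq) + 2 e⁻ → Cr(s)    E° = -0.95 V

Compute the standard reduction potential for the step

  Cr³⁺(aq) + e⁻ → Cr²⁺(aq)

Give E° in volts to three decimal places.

-0.410 V

Sequential free energies add, so n₃E°₃ = n₁E°₁ + n₂E°₂.
With n₃ = 3, and the known step contributing 2×(-0.95) V, the unknown satisfies 1·E° = 3×(-0.77) − 2×(-0.95) = -0.410.
E° = -0.410 / 1 = -0.410 V.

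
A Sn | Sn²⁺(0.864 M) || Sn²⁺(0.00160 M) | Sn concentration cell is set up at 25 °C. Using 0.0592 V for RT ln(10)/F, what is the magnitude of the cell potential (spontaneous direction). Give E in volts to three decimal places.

+0.081 V

For a concentration cell E°cell = 0. The 0.864 M side is the cathode (reduction is favoured where [Sn²⁺] is higher).
With n = 2, E = −(0.0592/2) log([Sn²⁺]ₐₙ/[Sn²⁺]꜀ₐₜ) = −(0.0592/2) log(0.0016/0.864) = −(0.0592/2)(-2.732) = +0.081 V.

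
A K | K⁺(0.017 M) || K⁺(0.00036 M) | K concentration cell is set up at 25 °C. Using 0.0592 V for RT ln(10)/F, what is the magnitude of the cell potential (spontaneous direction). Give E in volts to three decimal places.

+0.099 V

For a concentration cell E°cell = 0. The 0.017 M side is the cathode (reduction is favoured where [K⁺] is higher).
With n = 1, E = −(0.0592/1) log([K⁺]ₐₙ/[K⁺]꜀ₐₜ) = −(0.0592/1) log(0.00036/0.017) = −(0.0592/1)(-1.674) = +0.099 V.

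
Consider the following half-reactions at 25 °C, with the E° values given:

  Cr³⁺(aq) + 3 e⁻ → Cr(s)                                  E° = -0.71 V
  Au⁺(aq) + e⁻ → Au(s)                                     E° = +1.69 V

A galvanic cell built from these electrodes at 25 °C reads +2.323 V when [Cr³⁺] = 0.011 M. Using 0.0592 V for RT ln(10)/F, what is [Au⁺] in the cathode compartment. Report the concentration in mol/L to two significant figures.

Au⁺/Au is the cathode, Cr³⁺/Cr the anode: E°cell = +2.40 V, n = 3.
Overall reaction: 3 Au⁺(aq) + Cr(s) → 3 Au(s) + Cr³⁺(aq); Q = [Cr³⁺]^1/[Au⁺]^3.
From E = E° − (0.0592/n) log Q: log Q = (E° − E)·n/0.0592 = (+2.40 − (+2.323))·3/0.0592 = 3.9020.
So 3·log[Au⁺] = 1·log(0.011) − log Q = -1.9586 − (3.9020) = -5.8606; log[Au⁺] = -5.8606 / 3 = -1.9535; [Au⁺] = 10^(-1.9535) ≈ 0.011 M.

0.011 M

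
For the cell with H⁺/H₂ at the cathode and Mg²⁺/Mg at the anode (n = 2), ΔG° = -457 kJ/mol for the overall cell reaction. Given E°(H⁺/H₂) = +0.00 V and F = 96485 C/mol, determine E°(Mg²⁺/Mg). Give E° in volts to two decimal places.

-2.37 V

E°cell = −ΔG°/(nF) = −(-457×10³)/((2)(96485)) = +2.368 V.
Since H⁺/H₂ is the cathode and Mg²⁺/Mg the anode, E°cell = E°(H⁺/H₂) − E°(Mg²⁺/Mg).
So E°(Mg²⁺/Mg) = E°(H⁺/H₂) − E°cell = (+0.00) − (+2.368) = -2.37 V.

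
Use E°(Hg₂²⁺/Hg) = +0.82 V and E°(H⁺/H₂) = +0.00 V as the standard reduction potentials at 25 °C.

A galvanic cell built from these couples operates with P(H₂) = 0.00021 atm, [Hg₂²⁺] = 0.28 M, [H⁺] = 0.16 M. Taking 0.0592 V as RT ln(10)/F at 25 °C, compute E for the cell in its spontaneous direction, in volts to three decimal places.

+0.742 V

Hg₂²⁺/Hg is the cathode (higher E°), H⁺/H₂ the anode: E°cell = +0.82 − (+0.00) = +0.82 V, n = 2.
Overall: Hg₂²⁺(aq) + H₂(g) → 2 Hg(l) + 2 H⁺(aq)
Q = [H⁺]^2 / ([Hg₂²⁺]·P(H₂)); log Q = 2.639.
E = E° − (0.0592/n) log Q = +0.82 − (0.0592/2)(2.639) = +0.742 V.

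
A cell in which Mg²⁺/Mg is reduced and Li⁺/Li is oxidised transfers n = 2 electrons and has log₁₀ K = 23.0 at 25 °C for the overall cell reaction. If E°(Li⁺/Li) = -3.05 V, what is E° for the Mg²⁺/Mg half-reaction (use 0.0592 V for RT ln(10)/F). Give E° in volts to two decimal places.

E°cell = (0.0592/n)·log K = (0.0592/2)(23.0) = +0.681 V.
Since Mg²⁺/Mg is the cathode and Li⁺/Li the anode, E°cell = E°(Mg²⁺/Mg) − E°(Li⁺/Li).
So E°(Mg²⁺/Mg) = E°cell + E°(Li⁺/Li) = +0.681 + (-3.05) = -2.37 V.

-2.37 V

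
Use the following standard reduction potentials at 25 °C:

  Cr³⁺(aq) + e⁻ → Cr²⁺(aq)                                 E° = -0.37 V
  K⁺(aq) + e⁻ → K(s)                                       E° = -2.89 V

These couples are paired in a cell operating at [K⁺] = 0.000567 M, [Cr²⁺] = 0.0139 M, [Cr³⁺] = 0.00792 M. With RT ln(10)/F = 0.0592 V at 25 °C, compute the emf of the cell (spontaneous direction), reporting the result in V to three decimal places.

+2.698 V

Cr³⁺/Cr²⁺ is the cathode (higher E°), K⁺/K the anode: E°cell = -0.37 − (-2.89) = +2.52 V, n = 1.
Overall: Cr³⁺(aq) + K(s) → Cr²⁺(aq) + K⁺(aq)
Q = [Cr²⁺]·[K⁺] / ([Cr³⁺]); log Q = -3.002.
E = E° − (0.0592/n) log Q = +2.52 − (0.0592/1)(-3.002) = +2.698 V.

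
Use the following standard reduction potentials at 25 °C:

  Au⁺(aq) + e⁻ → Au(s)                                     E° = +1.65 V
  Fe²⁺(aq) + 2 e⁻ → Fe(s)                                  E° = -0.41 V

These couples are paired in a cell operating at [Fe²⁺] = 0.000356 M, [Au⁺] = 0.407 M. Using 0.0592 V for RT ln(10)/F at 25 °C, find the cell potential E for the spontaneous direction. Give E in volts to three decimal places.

Au⁺/Au is the cathode (higher E°), Fe²⁺/Fe the anode: E°cell = +1.65 − (-0.41) = +2.06 V, n = 2.
Overall: 2 Au⁺(aq) + Fe(s) → 2 Au(s) + Fe²⁺(aq)
Q = [Fe²⁺] / ([Au⁺]^2); log Q = -2.668.
E = E° − (0.0592/n) log Q = +2.06 − (0.0592/2)(-2.668) = +2.139 V.

+2.139 V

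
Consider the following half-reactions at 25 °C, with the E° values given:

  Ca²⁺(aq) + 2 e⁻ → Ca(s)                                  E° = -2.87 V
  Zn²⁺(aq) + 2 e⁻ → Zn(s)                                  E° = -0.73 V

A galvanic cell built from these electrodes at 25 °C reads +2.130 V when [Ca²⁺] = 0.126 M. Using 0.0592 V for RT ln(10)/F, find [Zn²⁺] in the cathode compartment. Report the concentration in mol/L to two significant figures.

Zn²⁺/Zn is the cathode, Ca²⁺/Ca the anode: E°cell = +2.14 V, n = 2.
Overall reaction: Zn²⁺(aq) + Ca(s) → Zn(s) + Ca²⁺(aq); Q = [Ca²⁺]^1/[Zn²⁺]^1.
From E = E° − (0.0592/n) log Q: log Q = (E° − E)·n/0.0592 = (+2.14 − (+2.130))·2/0.0592 = 0.3378.
So 1·log[Zn²⁺] = 1·log(0.126) − log Q = -0.8996 − (0.3378) = -1.2374; [Zn²⁺] = 10^(-1.2374) ≈ 0.058 M.

0.058 M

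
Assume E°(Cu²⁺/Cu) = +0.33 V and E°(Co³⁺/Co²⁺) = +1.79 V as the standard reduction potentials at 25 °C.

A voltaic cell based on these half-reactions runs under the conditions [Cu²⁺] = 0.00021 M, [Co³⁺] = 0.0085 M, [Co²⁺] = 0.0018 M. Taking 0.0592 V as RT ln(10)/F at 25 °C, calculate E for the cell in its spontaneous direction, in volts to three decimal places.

+1.609 V

Co³⁺/Co²⁺ is the cathode (higher E°), Cu²⁺/Cu the anode: E°cell = +1.79 − (+0.33) = +1.46 V, n = 2.
Overall: 2 Co³⁺(aq) + Cu(s) → 2 Co²⁺(aq) + Cu²⁺(aq)
Q = [Co²⁺]^2·[Cu²⁺] / ([Co³⁺]^2); log Q = -5.026.
E = E° − (0.0592/n) log Q = +1.46 − (0.0592/2)(-5.026) = +1.609 V.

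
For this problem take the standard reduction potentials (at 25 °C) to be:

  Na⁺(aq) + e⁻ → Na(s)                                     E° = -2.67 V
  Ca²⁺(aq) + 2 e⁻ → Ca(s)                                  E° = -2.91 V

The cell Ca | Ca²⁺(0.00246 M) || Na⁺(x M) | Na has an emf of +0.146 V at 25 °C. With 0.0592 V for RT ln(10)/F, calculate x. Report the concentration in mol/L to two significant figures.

0.0013 M

Na⁺/Na is the cathode, Ca²⁺/Ca the anode: E°cell = +0.24 V, n = 2.
Overall reaction: 2 Na⁺(aq) + Ca(s) → 2 Na(s) + Ca²⁺(aq); Q = [Ca²⁺]^1/[Na⁺]^2.
From E = E° − (0.0592/n) log Q: log Q = (E° − E)·n/0.0592 = (+0.24 − (+0.146))·2/0.0592 = 3.1757.
So 2·log[Na⁺] = 1·log(0.00246) − log Q = -2.6091 − (3.1757) = -5.7848; log[Na⁺] = -5.7848 / 2 = -2.8924; [Na⁺] = 10^(-2.8924) ≈ 0.0013 M.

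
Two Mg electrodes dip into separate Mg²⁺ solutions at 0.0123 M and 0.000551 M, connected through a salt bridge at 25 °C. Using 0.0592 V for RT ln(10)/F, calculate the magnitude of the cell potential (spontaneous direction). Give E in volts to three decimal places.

+0.040 V

For a concentration cell E°cell = 0. The 0.0123 M side is the cathode (reduction is favoured where [Mg²⁺] is higher).
With n = 2, E = −(0.0592/2) log([Mg²⁺]ₐₙ/[Mg²⁺]꜀ₐₜ) = −(0.0592/2) log(0.000551/0.0123) = −(0.0592/2)(-1.349) = +0.040 V.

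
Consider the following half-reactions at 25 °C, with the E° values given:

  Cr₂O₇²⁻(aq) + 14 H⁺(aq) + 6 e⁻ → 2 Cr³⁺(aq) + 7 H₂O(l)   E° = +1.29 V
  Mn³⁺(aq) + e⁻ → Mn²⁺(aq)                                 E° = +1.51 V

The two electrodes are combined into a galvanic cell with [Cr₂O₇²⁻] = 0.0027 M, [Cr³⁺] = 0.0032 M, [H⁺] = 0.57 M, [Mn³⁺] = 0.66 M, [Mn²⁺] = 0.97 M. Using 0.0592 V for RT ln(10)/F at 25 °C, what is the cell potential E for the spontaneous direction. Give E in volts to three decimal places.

Mn³⁺/Mn²⁺ is the cathode (higher E°), Cr₂O₇²⁻/Cr³⁺ the anode: E°cell = +1.51 − (+1.29) = +0.22 V, n = 6.
Overall: 6 Mn³⁺(aq) + 2 Cr³⁺(aq) + 7 H₂O(l) → 6 Mn²⁺(aq) + Cr₂O₇²⁻(aq) + 14 H⁺(aq)
Q = [Mn²⁺]^6·[Cr₂O₇²⁻]·[H⁺]^14 / ([Mn³⁺]^6·[Cr³⁺]^2); log Q = 0.007.
E = E° − (0.0592/n) log Q = +0.22 − (0.0592/6)(0.007) = +0.220 V.

+0.220 V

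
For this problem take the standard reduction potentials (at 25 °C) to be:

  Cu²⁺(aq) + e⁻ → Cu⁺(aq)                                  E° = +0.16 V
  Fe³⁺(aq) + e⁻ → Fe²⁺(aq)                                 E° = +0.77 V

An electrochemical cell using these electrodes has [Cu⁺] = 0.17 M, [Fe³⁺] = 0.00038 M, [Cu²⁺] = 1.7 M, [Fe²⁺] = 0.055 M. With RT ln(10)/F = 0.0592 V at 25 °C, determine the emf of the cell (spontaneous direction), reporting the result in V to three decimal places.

Fe³⁺/Fe²⁺ is the cathode (higher E°), Cu²⁺/Cu⁺ the anode: E°cell = +0.77 − (+0.16) = +0.61 V, n = 1.
Overall: Fe³⁺(aq) + Cu⁺(aq) → Fe²⁺(aq) + Cu²⁺(aq)
Q = [Fe²⁺]·[Cu²⁺] / ([Fe³⁺]·[Cu⁺]); log Q = 3.161.
E = E° − (0.0592/n) log Q = +0.61 − (0.0592/1)(3.161) = +0.423 V.

+0.423 V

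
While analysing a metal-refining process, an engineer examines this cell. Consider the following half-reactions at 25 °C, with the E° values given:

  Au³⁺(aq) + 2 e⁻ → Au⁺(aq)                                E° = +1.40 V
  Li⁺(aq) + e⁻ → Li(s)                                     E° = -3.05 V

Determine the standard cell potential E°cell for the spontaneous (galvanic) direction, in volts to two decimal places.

+4.45 V

The Au³⁺/Au⁺ couple has the higher reduction potential, so it is the cathode; Li⁺/Li is oxidised at the anode.
E°cell = E°(cathode) − E°(anode) = (+1.40) − (-3.05) = +4.45 V.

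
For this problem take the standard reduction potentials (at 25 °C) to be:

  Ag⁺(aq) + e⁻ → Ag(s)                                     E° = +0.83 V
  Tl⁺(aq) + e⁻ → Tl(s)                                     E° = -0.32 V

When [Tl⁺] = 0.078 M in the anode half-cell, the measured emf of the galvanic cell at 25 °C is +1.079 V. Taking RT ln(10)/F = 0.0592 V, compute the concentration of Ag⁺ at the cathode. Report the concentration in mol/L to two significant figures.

0.0049 M

Ag⁺/Ag is the cathode, Tl⁺/Tl the anode: E°cell = +1.15 V, n = 1.
Overall reaction: Ag⁺(aq) + Tl(s) → Ag(s) + Tl⁺(aq); Q = [Tl⁺]^1/[Ag⁺]^1.
From E = E° − (0.0592/n) log Q: log Q = (E° − E)·n/0.0592 = (+1.15 − (+1.079))·1/0.0592 = 1.1993.
So 1·log[Ag⁺] = 1·log(0.078) − log Q = -1.1079 − (1.1993) = -2.3072; [Ag⁺] = 10^(-2.3072) ≈ 0.0049 M.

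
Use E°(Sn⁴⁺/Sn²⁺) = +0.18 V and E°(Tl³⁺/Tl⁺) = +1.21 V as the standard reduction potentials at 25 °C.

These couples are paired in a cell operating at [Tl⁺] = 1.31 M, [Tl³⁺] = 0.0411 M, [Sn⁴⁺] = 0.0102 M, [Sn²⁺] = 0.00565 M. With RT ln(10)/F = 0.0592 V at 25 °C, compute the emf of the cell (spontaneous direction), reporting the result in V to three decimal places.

+0.978 V

Tl³⁺/Tl⁺ is the cathode (higher E°), Sn⁴⁺/Sn²⁺ the anode: E°cell = +1.21 − (+0.18) = +1.03 V, n = 2.
Overall: Tl³⁺(aq) + Sn²⁺(aq) → Tl⁺(aq) + Sn⁴⁺(aq)
Q = [Tl⁺]·[Sn⁴⁺] / ([Tl³⁺]·[Sn²⁺]); log Q = 1.760.
E = E° − (0.0592/n) log Q = +1.03 − (0.0592/2)(1.760) = +0.978 V.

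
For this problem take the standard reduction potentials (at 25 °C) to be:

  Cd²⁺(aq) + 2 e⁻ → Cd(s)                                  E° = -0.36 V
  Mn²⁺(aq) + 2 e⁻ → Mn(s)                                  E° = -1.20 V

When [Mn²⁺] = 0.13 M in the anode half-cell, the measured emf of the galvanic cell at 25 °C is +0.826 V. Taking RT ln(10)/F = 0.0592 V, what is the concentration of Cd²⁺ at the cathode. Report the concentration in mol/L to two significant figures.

0.044 M

Cd²⁺/Cd is the cathode, Mn²⁺/Mn the anode: E°cell = +0.84 V, n = 2.
Overall reaction: Cd²⁺(aq) + Mn(s) → Cd(s) + Mn²⁺(aq); Q = [Mn²⁺]^1/[Cd²⁺]^1.
From E = E° − (0.0592/n) log Q: log Q = (E° − E)·n/0.0592 = (+0.84 − (+0.826))·2/0.0592 = 0.4730.
So 1·log[Cd²⁺] = 1·log(0.13) − log Q = -0.8861 − (0.4730) = -1.3591; [Cd²⁺] = 10^(-1.3591) ≈ 0.044 M.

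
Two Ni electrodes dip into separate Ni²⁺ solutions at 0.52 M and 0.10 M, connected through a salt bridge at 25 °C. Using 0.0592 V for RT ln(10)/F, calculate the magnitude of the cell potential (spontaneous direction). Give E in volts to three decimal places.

+0.021 V

For a concentration cell E°cell = 0. The 0.52 M side is the cathode (reduction is favoured where [Ni²⁺] is higher).
With n = 2, E = −(0.0592/2) log([Ni²⁺]ₐₙ/[Ni²⁺]꜀ₐₜ) = −(0.0592/2) log(0.1/0.52) = −(0.0592/2)(-0.716) = +0.021 V.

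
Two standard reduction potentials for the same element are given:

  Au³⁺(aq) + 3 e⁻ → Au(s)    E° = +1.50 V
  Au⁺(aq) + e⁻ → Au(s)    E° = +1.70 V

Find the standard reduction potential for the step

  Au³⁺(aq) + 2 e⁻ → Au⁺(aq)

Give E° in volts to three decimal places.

+1.400 V

Sequential free energies add, so n₃E°₃ = n₁E°₁ + n₂E°₂.
With n₃ = 3, and the known step contributing 1×(+1.70) V, the unknown satisfies 2·E° = 3×(+1.50) − 1×(+1.70) = +2.800.
E° = +2.800 / 2 = +1.400 V.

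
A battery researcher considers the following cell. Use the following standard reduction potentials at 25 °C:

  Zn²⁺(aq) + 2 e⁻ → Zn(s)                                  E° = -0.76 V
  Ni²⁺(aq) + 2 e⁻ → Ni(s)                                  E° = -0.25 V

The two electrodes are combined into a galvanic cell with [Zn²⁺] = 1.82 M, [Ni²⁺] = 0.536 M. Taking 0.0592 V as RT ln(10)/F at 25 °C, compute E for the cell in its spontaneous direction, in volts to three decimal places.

Ni²⁺/Ni is the cathode (higher E°), Zn²⁺/Zn the anode: E°cell = -0.25 − (-0.76) = +0.51 V, n = 2.
Overall: Ni²⁺(aq) + Zn(s) → Ni(s) + Zn²⁺(aq)
Q = [Zn²⁺] / ([Ni²⁺]); log Q = 0.531.
E = E° − (0.0592/n) log Q = +0.51 − (0.0592/2)(0.531) = +0.494 V.

+0.494 V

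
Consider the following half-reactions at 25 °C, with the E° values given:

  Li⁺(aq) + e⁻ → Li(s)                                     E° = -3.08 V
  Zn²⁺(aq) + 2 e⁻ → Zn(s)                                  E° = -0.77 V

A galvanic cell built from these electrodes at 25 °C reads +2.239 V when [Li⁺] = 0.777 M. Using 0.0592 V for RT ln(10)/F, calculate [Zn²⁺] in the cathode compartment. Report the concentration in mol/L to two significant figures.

Zn²⁺/Zn is the cathode, Li⁺/Li the anode: E°cell = +2.31 V, n = 2.
Overall reaction: Zn²⁺(aq) + 2 Li(s) → Zn(s) + 2 Li⁺(aq); Q = [Li⁺]^2/[Zn²⁺]^1.
From E = E° − (0.0592/n) log Q: log Q = (E° − E)·n/0.0592 = (+2.31 − (+2.239))·2/0.0592 = 2.3986.
So 1·log[Zn²⁺] = 2·log(0.777) − log Q = -0.2192 − (2.3986) = -2.6178; [Zn²⁺] = 10^(-2.6178) ≈ 0.0024 M.

0.0024 M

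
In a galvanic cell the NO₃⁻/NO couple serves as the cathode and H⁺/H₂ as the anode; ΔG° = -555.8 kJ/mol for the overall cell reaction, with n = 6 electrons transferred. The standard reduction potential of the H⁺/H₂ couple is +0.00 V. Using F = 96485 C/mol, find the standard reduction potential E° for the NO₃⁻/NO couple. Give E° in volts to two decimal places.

+0.96 V

E°cell = −ΔG°/(nF) = −(-555.8×10³)/((6)(96485)) = +0.960 V.
Since NO₃⁻/NO is the cathode and H⁺/H₂ the anode, E°cell = E°(NO₃⁻/NO) − E°(H⁺/H₂).
So E°(NO₃⁻/NO) = E°cell + E°(H⁺/H₂) = +0.960 + (+0.00) = +0.96 V.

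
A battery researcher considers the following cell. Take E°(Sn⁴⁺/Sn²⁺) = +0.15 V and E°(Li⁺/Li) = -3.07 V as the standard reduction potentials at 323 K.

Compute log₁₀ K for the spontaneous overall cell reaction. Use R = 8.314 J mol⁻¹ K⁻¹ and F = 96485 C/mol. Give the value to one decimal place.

Cathode: Sn⁴⁺/Sn²⁺; anode: Li⁺/Li. E°cell = (+0.15) − (-3.07) = +3.22 V, with n = 2.
ΔG° = −nFE° = −RT ln K, so ln K = nFE°/(RT) = (2)(96485)(+3.22) / ((8.314)(323)) = 231.384.
log₁₀ K = 231.384 / ln 10 = 100.5.

100.5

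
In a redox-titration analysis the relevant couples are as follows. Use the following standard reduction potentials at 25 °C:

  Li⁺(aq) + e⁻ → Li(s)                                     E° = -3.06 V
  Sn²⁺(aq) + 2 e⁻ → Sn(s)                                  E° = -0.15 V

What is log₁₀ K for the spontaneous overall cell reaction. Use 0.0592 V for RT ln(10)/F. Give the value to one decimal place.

Cathode: Sn²⁺/Sn; anode: Li⁺/Li. E°cell = +2.91 V, n = 2.
log K = nE°cell / 0.0592 = (2)(+2.91) / 0.0592 = 98.3.

98.3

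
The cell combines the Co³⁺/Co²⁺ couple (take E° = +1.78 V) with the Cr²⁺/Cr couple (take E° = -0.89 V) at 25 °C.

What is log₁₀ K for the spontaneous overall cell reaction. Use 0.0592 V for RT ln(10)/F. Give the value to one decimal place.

Cathode: Co³⁺/Co²⁺; anode: Cr²⁺/Cr. E°cell = +2.67 V, n = 2.
log K = nE°cell / 0.0592 = (2)(+2.67) / 0.0592 = 90.2.

90.2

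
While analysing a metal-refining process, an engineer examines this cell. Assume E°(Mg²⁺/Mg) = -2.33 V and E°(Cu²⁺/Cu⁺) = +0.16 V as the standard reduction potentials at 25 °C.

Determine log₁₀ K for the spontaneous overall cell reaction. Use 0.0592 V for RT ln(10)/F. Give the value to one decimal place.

Cathode: Cu²⁺/Cu⁺; anode: Mg²⁺/Mg. E°cell = +2.49 V, n = 2.
log K = nE°cell / 0.0592 = (2)(+2.49) / 0.0592 = 84.1.

84.1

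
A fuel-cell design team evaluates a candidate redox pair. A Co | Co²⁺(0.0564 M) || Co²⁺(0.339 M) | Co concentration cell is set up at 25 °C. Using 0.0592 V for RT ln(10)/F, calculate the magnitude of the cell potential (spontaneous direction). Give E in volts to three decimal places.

For a concentration cell E°cell = 0. The 0.339 M side is the cathode (reduction is favoured where [Co²⁺] is higher).
With n = 2, E = −(0.0592/2) log([Co²⁺]ₐₙ/[Co²⁺]꜀ₐₜ) = −(0.0592/2) log(0.0564/0.339) = −(0.0592/2)(-0.779) = +0.023 V.

+0.023 V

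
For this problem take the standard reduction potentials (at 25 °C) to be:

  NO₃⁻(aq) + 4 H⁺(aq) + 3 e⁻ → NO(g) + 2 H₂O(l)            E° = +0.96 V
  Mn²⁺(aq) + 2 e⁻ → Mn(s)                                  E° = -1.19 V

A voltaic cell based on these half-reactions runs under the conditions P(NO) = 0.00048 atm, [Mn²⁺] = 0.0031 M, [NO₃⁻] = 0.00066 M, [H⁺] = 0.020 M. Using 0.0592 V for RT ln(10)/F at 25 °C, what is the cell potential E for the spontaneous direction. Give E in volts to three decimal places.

+2.093 V

NO₃⁻/NO is the cathode (higher E°), Mn²⁺/Mn the anode: E°cell = +0.96 − (-1.19) = +2.15 V, n = 6.
Overall: 2 NO₃⁻(aq) + 8 H⁺(aq) + 3 Mn(s) → 2 NO(g) + 4 H₂O(l) + 3 Mn²⁺(aq)
Q = P(NO)^2·[Mn²⁺]^3 / ([NO₃⁻]^2·[H⁺]^8); log Q = 5.789.
E = E° − (0.0592/n) log Q = +2.15 − (0.0592/6)(5.789) = +2.093 V.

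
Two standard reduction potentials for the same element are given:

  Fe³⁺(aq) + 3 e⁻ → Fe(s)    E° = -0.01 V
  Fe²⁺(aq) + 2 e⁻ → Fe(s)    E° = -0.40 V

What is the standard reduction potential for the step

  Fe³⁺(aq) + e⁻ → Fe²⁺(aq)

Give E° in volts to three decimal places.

Sequential free energies add, so n₃E°₃ = n₁E°₁ + n₂E°₂.
With n₃ = 3, and the known step contributing 2×(-0.40) V, the unknown satisfies 1·E° = 3×(-0.01) − 2×(-0.40) = +0.770.
E° = +0.770 / 1 = +0.770 V.

+0.770 V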